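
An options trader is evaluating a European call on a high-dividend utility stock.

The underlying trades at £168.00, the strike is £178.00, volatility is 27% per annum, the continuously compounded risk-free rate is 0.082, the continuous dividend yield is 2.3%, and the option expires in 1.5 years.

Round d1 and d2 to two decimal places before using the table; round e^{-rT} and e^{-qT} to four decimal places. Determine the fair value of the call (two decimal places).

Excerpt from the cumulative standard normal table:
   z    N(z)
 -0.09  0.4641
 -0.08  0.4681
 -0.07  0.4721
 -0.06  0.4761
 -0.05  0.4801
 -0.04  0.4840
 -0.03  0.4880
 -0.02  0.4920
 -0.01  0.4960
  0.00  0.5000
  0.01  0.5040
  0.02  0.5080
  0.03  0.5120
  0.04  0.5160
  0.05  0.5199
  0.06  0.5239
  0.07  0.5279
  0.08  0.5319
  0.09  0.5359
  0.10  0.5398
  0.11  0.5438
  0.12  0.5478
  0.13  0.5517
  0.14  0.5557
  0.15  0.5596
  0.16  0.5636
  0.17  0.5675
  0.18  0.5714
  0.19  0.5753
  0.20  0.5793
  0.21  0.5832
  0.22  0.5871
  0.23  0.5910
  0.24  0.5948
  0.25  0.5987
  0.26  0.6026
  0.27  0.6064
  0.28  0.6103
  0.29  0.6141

£23.49

σ√T = 0.27 × 1.2247 = 0.3307
ln(S/K) + (r − q + σ²/2)T = ln(168/178) + (0.082 − 0.023 + 0.27²/2)·1.5 = -0.0578 + 0.1432 = 0.0854
d₁ = 0.0854 / 0.3307 = 0.2581 ⇒ 0.26
d₂ = d₁ − σ√T = 0.2581 − 0.3307 = -0.0726 ⇒ -0.07
exp(−qT) = exp(−0.023·1.5) = 0.9661;  exp(−rT) = exp(−0.082·1.5) = 0.8843
N(d₁) = N(0.26) = 0.6026;  N(d₂) = N(-0.07) = 0.4721
C = 168·0.9661·0.6026 − 178·0.8843·0.4721 = 97.8049 − 74.3111 = 23.4938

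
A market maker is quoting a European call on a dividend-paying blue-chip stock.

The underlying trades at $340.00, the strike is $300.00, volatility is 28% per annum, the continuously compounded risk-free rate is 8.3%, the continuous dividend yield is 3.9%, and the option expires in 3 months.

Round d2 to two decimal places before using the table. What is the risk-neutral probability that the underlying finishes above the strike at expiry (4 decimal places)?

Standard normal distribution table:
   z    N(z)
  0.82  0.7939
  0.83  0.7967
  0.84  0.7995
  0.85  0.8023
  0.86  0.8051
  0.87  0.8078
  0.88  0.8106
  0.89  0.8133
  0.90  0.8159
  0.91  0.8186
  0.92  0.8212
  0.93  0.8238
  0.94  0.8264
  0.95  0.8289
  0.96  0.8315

0.8159

σ√T = 0.28 × 0.5000 = 0.1400
d₁ = [ln(340/300) + (0.083 − 0.039 + 0.28²/2)·0.25] / 0.1400 = [0.1252 + 0.0208] / 0.1400 = 1.0426 ⇒ 1.04
d₂ = d₁ − σ√T = 1.0426 − 0.1400 = 0.9026 ⇒ 0.90
Risk-neutral Pr[S_T > K] = N(d₂) = N(0.90) = 0.8159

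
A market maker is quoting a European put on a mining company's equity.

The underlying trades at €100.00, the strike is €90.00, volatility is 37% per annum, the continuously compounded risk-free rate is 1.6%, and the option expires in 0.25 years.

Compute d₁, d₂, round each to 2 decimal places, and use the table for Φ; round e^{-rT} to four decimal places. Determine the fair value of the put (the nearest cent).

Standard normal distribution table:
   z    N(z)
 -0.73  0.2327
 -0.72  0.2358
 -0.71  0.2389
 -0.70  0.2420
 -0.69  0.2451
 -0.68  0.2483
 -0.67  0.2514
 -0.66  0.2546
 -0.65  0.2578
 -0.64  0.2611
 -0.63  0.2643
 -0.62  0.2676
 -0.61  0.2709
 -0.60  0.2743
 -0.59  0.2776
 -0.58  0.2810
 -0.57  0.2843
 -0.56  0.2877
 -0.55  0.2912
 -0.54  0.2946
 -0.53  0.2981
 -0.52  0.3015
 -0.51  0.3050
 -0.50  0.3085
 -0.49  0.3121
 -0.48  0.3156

€2.82

T = 0.25;  σ√T = 0.1850
d₁ = [ln(100/90) + (0.016 + 0.37²/2)·0.25] / 0.1850 = [0.1054 + 0.0211] / 0.1850 = 0.6836 ≈ 0.68
d₂ = d₁ − σ√T = 0.6836 − 0.1850 = 0.4986 ≈ 0.50
exp(−rT) = exp(−0.016·0.25) = 0.9960
P = 90·0.9960·N(-0.50) − 100·N(-0.68) = 90·0.9960·0.3085 − 100·0.2483 = 27.6539 − 24.8300 = 2.8239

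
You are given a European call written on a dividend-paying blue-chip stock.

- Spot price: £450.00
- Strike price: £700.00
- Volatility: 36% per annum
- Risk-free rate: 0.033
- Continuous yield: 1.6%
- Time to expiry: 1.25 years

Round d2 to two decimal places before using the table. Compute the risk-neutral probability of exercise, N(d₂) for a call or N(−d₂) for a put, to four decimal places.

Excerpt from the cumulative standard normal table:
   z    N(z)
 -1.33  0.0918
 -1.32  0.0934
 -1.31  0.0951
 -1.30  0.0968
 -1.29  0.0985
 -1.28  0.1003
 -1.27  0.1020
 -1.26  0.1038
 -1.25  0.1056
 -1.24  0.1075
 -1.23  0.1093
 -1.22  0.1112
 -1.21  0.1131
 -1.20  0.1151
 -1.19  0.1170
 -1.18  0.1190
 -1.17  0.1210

T = 1.25;  σ√T = 0.4025
d₁ = [ln(450/700) + (0.033 − 0.016 + ½·0.36²)·1.25] / (σ√T) = (-0.4418 + 0.1022) / 0.4025 = -0.8437 ⇒ -0.84
d₂ = -0.8437 − 0.4025 = -1.2462 ⇒ -1.25
Risk-neutral Pr[S_T > K] = N(d₂) = N(-1.25) = 0.1056

0.1056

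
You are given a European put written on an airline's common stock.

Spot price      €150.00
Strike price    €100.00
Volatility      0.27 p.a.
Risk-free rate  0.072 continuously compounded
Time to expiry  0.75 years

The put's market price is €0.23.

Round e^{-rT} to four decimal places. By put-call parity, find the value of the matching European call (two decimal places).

€55.49

e^(−rT) = e^(−0.072·0.75) = 0.9474
Put-call parity: C − P = S − K·e^(−rT) = 150 − 100·0.9474 = 150 − 94.7400 = 55.2600
C = P + (C − P) = 0.23 + (55.2600) = 55.4900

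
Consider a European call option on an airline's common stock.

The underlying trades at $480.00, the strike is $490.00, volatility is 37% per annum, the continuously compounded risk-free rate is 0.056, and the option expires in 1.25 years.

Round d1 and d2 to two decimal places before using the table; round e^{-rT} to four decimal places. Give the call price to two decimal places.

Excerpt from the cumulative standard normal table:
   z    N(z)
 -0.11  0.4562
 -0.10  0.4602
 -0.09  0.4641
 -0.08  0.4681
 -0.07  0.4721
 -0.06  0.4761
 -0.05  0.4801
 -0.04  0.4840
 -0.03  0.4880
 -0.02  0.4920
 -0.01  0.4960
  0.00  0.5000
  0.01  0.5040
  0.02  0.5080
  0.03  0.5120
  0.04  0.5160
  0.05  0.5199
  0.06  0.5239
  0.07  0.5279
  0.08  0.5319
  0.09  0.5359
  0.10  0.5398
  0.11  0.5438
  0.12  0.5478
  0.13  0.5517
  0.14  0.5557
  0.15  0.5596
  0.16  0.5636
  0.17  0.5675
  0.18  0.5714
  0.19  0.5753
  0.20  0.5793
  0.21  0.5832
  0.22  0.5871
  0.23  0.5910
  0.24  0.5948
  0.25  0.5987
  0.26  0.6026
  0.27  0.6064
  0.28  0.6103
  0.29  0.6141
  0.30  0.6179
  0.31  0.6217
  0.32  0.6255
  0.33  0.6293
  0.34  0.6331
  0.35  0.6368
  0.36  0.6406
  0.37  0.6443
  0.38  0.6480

$90.03

σ√T = 0.37·√1.25 = 0.4137
d₁ = [ln(480/490) + (0.056 + 0.37²/2)·1.25] / 0.4137 = [-0.0206 + 0.1556] / 0.4137 = 0.3262 → 0.33
d₂ = d₁ − σ√T = 0.3262 − 0.4137 = -0.0875 → -0.09
e^(−rT) = e^(−0.056·1.25) = 0.9324
N(d₁) = N(0.33) = 0.6293;  N(d₂) = N(-0.09) = 0.4641
C = 480·0.6293 − 490·0.9324·0.4641 = 302.0640 − 212.0362 = 90.0278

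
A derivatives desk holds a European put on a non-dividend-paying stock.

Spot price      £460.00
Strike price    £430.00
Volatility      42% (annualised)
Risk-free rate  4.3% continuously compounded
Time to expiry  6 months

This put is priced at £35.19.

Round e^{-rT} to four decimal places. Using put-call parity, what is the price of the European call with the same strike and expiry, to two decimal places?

e^(−rT) = e^(−0.043·0.5) = 0.9787
Put-call parity: C − P = S − K·e^(−rT) = 460 − 430·0.9787 = 460 − 420.8410 = 39.1590
C = P + (C − P) = 35.19 + (39.1590) = 74.3490

£74.35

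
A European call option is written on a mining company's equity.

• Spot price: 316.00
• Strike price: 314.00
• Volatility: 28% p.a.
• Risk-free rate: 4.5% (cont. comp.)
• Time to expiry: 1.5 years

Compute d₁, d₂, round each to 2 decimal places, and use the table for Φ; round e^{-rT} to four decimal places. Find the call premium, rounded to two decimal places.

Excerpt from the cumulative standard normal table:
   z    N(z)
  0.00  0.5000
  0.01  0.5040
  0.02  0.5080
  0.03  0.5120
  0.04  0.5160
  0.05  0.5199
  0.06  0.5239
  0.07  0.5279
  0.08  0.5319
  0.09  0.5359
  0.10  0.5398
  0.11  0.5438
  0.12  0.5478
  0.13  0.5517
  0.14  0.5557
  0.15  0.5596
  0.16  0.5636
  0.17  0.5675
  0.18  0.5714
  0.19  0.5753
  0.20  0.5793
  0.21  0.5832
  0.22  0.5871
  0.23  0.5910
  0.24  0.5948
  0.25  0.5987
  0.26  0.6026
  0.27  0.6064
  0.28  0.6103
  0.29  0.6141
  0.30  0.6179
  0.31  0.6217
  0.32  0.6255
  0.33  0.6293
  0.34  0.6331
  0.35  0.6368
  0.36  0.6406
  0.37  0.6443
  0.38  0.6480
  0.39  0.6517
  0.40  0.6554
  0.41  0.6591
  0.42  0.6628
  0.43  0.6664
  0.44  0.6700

σ√T = 0.28 × 1.2247 = 0.3429
d₁ = [ln(316/314) + (0.045 + 0.28²/2)·1.5] / 0.3429 = [0.0063 + 0.1263] / 0.3429 = 0.3868 → 0.39
d₂ = d₁ − σ√T = 0.3868 − 0.3429 = 0.0439 → 0.04
e^(−rT) = e^(−0.045·1.5) = 0.9347
C = 316·N(0.39) − 314·0.9347·N(0.04) = 316·0.6517 − 314·0.9347·0.5160 = 205.9372 − 151.4438 = 54.4934

54.49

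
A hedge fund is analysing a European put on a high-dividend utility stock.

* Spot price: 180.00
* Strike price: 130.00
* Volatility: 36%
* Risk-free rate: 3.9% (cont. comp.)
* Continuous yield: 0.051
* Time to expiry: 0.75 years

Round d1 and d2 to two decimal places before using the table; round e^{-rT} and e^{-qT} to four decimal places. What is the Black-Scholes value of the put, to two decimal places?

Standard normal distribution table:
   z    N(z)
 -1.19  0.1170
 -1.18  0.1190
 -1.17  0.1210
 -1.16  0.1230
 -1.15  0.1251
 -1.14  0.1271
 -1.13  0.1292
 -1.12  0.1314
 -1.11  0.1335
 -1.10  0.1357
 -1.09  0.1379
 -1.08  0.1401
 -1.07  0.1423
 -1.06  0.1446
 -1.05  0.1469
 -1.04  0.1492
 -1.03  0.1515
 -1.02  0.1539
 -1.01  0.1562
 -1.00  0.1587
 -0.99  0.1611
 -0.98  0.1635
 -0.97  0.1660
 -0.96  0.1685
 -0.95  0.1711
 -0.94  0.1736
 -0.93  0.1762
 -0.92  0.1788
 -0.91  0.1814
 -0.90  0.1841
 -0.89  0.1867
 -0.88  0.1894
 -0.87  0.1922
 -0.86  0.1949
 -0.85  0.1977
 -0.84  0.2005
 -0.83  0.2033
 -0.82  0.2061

3.64

σ√T = 0.36·√0.75 = 0.3118
d₁ = [ln(180/130) + (0.039 − 0.051 + 0.36²/2)·0.75] / 0.3118 = [0.3254 + 0.0396] / 0.3118 = 1.1708 which rounds to 1.17
d₂ = d₁ − σ√T = 1.1708 − 0.3118 = 0.8590 which rounds to 0.86
e^(−qT) = e^(−0.051·0.75) = 0.9625;  e^(−rT) = e^(−0.039·0.75) = 0.9712
N(−d₂) = N(-0.86) = 0.1949;  N(−d₁) = N(-1.17) = 0.1210
P = 130·0.9712·0.1949 − 180·0.9625·0.1210 = 24.6073 − 20.9632 = 3.6440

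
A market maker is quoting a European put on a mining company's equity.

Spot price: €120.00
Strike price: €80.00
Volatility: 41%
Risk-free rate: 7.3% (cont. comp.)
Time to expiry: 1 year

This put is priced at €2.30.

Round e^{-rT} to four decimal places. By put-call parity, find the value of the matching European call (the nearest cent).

€47.93

exp(−rT) = exp(−0.073·1) = 0.9296
Put-call parity: C − P = S − K·e^(−rT) = 120 − 80·0.9296 = 120 − 74.3680 = 45.6320
C = P + (C − P) = 2.30 + (45.6320) = 47.9320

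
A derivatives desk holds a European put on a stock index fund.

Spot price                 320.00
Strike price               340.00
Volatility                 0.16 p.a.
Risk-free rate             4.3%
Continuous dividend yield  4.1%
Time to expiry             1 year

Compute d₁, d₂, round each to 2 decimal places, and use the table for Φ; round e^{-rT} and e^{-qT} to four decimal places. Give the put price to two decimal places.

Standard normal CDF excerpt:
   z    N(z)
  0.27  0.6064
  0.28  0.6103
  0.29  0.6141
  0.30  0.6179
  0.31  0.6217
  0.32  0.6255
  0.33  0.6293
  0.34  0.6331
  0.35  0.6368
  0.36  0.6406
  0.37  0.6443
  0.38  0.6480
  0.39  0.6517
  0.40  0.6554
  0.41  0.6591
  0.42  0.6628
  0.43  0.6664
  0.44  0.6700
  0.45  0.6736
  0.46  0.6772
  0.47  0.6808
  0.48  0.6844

T = 1;  σ√T = 0.1600
d₁ = [ln(320/340) + (0.043 − 0.041 + 0.16²/2)·1] / 0.1600 = [-0.0606 + 0.0148] / 0.1600 = -0.2864 which rounds to -0.29
d₂ = d₁ − σ√T = -0.2864 − 0.1600 = -0.4464 which rounds to -0.45
e^(−qT) = e^(−0.041·1) = 0.9598;  e^(−rT) = e^(−0.043·1) = 0.9579
N(−d₂) = N(0.45) = 0.6736;  N(−d₁) = N(0.29) = 0.6141
P = 340·0.9579·0.6736 − 320·0.9598·0.6141 = 219.3821 − 188.6122 = 30.7699

30.77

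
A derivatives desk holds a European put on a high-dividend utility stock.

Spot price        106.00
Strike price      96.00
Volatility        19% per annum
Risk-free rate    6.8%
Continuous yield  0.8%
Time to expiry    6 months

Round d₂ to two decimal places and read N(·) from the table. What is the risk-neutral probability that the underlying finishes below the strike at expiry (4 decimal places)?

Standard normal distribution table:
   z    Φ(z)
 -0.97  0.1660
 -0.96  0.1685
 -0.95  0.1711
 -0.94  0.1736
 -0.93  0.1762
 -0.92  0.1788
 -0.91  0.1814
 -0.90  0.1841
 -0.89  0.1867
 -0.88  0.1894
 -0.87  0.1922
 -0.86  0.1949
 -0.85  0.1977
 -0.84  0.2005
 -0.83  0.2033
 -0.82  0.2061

σ√T = 0.19·√0.5 = 0.1344
ln(S/K) + (r − q + σ²/2)T = ln(106/96) + (0.068 − 0.008 + 0.19²/2)·0.5 = 0.0991 + 0.0390 = 0.1381
d₁ = 0.1381 / 0.1344 = 1.0280 → 1.03
d₂ = d₁ − σ√T = 1.0280 − 0.1344 = 0.8937 → 0.89
Pr(exercise) under Q = N(−d₂) = N(-0.89) = 0.1867

0.1867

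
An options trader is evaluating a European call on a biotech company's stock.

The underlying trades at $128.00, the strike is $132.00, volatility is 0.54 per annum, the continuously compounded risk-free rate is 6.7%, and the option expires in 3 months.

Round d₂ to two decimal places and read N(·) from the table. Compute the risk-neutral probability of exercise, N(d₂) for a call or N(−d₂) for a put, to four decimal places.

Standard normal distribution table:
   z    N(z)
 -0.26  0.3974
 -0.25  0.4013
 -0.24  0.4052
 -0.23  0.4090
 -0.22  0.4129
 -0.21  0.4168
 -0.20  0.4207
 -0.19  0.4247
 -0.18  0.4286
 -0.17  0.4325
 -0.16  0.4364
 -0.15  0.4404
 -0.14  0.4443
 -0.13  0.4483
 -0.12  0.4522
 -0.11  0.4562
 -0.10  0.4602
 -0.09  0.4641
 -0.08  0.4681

0.4247

σ√T = 0.54 × 0.5000 = 0.2700
d₁ = [ln(128/132) + (0.067 + 0.54²/2)·0.25] / 0.2700 = [-0.0308 + 0.0532] / 0.2700 = 0.0831 ⇒ 0.08
d₂ = d₁ − σ√T = 0.0831 − 0.2700 = -0.1869 ⇒ -0.19
Pr(exercise) under Q = N(d₂) = 0.4247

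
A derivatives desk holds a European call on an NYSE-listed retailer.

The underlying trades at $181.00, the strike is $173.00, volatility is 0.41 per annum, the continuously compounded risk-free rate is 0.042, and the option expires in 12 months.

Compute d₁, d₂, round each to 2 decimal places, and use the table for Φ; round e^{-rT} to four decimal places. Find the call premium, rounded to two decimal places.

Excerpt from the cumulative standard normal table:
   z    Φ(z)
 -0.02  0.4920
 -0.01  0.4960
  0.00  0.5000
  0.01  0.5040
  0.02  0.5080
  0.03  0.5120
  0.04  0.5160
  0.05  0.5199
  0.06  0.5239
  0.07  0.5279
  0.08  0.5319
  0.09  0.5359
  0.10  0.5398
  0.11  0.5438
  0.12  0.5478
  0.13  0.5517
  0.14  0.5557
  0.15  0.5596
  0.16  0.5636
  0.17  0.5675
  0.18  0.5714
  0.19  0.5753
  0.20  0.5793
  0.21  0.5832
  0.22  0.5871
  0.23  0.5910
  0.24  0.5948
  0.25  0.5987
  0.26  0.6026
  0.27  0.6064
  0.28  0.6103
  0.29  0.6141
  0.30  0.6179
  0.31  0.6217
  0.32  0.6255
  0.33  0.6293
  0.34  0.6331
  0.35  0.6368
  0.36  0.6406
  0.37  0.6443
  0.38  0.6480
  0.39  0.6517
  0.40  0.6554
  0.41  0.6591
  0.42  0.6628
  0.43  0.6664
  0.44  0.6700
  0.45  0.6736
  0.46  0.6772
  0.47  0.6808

σ√T = 0.41·√1 = 0.4100
d₁ = [ln(181/173) + (0.042 + 0.41²/2)·1] / 0.4100 = [0.0452 + 0.1260] / 0.4100 = 0.4177 which rounds to 0.42
d₂ = d₁ − σ√T = 0.4177 − 0.4100 = 0.0077 which rounds to 0.01
e^(−rT) = e^(−0.042·1) = 0.9589
C = 181·N(0.42) − 173·0.9589·N(0.01) = 181·0.6628 − 173·0.9589·0.5040 = 119.9668 − 83.6084 = 36.3584

$36.36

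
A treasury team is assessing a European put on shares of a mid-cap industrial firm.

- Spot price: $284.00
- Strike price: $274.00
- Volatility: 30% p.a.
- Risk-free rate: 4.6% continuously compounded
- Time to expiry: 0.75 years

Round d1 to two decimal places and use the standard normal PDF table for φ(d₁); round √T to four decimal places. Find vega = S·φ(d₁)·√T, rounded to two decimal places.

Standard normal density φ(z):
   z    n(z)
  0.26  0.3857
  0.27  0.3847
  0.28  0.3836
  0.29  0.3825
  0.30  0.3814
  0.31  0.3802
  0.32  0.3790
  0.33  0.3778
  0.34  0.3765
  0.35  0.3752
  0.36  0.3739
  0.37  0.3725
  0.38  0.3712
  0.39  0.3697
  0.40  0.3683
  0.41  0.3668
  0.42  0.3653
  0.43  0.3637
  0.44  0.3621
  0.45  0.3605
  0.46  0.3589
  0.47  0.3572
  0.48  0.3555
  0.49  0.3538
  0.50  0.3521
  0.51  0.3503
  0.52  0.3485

σ√T = 0.3 × 0.8660 = 0.2598
d₁ = [ln(284/274) + (0.046 + 0.3²/2)·0.75] / 0.2598 = [0.0358 + 0.0683] / 0.2598 = 0.4007 → 0.40
√T = √0.75 = 0.8660
φ(d₁) = φ(0.40) = 0.3683
vega = S·φ(d₁)·√T = 284·0.3683·0.8660 = 90.5812
(Vega is the same for a European call and put with the same parameters.)

90.58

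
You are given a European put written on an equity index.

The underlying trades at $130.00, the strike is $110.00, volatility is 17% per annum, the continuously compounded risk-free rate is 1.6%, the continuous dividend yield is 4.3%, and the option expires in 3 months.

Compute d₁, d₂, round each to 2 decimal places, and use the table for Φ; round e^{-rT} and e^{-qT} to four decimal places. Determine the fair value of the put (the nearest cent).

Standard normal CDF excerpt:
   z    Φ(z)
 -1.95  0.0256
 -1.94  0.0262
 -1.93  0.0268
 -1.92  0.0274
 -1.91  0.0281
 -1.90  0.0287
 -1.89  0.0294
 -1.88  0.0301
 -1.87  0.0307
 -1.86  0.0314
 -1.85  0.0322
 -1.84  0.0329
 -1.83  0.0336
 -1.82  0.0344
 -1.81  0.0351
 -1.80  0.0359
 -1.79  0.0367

σ√T = 0.17·√0.25 = 0.0850
d₁ = [ln(130/110) + (0.016 − 0.043 + 0.17²/2)·0.25] / 0.0850 = [0.1671 − 0.0031] / 0.0850 = 1.9284 which rounds to 1.93
d₂ = d₁ − σ√T = 1.9284 − 0.0850 = 1.8434 which rounds to 1.84
exp(−qT) = exp(−0.043·0.25) = 0.9893;  exp(−rT) = exp(−0.016·0.25) = 0.9960
N(−d₂) = N(-1.84) = 0.0329;  N(−d₁) = N(-1.93) = 0.0268
P = 110·0.9960·0.0329 − 130·0.9893·0.0268 = 3.6045 − 3.4467 = 0.1578

$0.16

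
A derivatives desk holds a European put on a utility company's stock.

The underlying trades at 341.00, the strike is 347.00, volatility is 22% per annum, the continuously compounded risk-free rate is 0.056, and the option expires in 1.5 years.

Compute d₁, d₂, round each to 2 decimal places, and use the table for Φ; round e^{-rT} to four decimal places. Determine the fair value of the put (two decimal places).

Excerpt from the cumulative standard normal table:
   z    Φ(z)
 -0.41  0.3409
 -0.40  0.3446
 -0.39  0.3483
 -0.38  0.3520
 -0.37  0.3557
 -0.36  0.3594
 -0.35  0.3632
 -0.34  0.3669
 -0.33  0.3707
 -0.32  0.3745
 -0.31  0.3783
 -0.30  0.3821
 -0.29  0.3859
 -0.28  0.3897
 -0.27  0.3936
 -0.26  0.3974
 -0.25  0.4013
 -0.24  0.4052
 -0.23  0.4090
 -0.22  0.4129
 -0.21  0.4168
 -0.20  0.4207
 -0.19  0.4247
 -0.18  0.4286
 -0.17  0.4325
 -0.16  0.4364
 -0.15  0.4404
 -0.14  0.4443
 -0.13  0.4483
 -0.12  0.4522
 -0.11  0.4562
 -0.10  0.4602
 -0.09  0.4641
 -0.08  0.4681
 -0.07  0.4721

25.51

T = 1.5;  σ√T = 0.2694
d₁ = [ln(341/347) + (0.056 + 0.22²/2)·1.5] / 0.2694 = [-0.0174 + 0.1203] / 0.2694 = 0.3817 which rounds to 0.38
d₂ = d₁ − σ√T = 0.3817 − 0.2694 = 0.1123 which rounds to 0.11
e^(−rT) = e^(−0.056·1.5) = 0.9194
P = 347·0.9194·N(-0.11) − 341·N(-0.38) = 347·0.9194·0.4562 − 341·0.3520 = 145.5423 − 120.0320 = 25.5103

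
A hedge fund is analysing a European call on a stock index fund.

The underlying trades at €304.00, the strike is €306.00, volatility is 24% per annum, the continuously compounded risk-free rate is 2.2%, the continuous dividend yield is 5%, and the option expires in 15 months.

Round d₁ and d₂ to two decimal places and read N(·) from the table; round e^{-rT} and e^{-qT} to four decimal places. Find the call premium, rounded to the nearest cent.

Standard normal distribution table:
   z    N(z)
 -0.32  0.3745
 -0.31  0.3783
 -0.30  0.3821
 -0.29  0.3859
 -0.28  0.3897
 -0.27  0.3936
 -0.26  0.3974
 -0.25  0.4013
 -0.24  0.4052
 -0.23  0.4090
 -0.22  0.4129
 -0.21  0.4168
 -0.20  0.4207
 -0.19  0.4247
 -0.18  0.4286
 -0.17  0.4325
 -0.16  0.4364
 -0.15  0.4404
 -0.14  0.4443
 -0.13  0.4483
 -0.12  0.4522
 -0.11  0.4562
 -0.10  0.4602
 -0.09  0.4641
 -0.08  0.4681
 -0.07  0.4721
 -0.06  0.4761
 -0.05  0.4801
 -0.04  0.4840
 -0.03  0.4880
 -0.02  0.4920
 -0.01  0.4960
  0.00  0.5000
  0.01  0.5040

σ√T = 0.24·√1.25 = 0.2683
ln(S/K) + (r − q + σ²/2)T = ln(304/306) + (0.022 − 0.05 + 0.24²/2)·1.25 = -0.0066 + 0.0010 = -0.0056
d₁ = -0.0056 / 0.2683 = -0.0207 → -0.02
d₂ = d₁ − σ√T = -0.0207 − 0.2683 = -0.2890 → -0.29
exp(−qT) = exp(−0.05·1.25) = 0.9394;  exp(−rT) = exp(−0.022·1.25) = 0.9729
C = 304·0.9394·N(-0.02) − 306·0.9729·N(-0.29) = 304·0.9394·0.4920 − 306·0.9729·0.3859 = 140.5042 − 114.8853 = 25.6189

€25.62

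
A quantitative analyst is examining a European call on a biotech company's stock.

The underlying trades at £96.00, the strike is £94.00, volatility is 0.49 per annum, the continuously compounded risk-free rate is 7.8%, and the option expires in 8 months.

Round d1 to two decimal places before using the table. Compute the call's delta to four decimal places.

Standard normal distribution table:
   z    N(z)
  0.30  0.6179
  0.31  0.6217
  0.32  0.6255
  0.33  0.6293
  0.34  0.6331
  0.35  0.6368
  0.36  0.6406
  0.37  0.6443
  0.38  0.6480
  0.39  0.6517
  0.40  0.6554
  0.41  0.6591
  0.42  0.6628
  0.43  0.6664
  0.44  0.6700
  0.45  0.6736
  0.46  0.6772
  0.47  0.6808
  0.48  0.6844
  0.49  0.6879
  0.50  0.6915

σ√T = 0.49·√0.6667 = 0.4001
d₁ = [ln(96/94) + (0.078 + ½·0.49²)·0.6667] / (σ√T) = (0.0211 + 0.1320) / 0.4001 = 0.3826 which rounds to 0.38
N(d₁) = N(0.38) = 0.6480
Δ_call = N(d₁) = 0.6480

0.6480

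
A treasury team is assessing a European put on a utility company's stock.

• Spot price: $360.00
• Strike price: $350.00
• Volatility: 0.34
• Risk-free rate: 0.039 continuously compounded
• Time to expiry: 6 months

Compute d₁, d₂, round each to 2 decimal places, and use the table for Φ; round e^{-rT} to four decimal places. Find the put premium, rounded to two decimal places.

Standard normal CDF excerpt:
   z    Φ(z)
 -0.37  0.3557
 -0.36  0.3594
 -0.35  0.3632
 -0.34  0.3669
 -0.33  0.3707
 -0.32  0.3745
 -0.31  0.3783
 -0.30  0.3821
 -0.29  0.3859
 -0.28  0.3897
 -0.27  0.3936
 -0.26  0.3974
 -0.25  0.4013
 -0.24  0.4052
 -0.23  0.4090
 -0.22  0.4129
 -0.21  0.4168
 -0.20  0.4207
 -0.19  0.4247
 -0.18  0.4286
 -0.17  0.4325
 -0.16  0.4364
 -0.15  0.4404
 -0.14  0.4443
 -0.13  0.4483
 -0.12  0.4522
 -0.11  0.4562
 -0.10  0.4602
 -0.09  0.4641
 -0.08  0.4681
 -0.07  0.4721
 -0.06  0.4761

σ√T = 0.34 × 0.7071 = 0.2404
d₁ = [ln(360/350) + (0.039 + ½·0.34²)·0.5] / (σ√T) = (0.0282 + 0.0484) / 0.2404 = 0.3185 ⇒ 0.32
d₂ = 0.3185 − 0.2404 = 0.0781 ⇒ 0.08
exp(−rT) = exp(−0.039·0.5) = 0.9807
P = 350·0.9807·N(-0.08) − 360·N(-0.32) = 350·0.9807·0.4681 − 360·0.3745 = 160.6730 − 134.8200 = 25.8530

$25.85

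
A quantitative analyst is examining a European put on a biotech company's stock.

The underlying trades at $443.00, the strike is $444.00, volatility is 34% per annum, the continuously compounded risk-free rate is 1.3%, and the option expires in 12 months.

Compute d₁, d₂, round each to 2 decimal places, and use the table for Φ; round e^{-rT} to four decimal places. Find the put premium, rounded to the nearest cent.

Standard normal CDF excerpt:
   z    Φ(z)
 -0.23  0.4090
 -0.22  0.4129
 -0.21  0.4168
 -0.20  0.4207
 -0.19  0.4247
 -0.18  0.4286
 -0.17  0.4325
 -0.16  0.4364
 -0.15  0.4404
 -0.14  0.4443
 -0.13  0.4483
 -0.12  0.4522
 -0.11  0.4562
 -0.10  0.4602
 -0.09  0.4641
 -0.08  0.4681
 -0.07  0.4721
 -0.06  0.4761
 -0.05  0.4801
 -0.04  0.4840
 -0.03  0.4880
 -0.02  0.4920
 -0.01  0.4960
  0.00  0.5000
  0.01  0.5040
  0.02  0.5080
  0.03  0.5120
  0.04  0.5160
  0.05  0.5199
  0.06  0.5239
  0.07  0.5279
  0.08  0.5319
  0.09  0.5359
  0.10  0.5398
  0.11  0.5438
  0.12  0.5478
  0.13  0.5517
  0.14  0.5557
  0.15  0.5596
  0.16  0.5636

σ√T = 0.34 × 1.0000 = 0.3400
d₁ = [ln(443/444) + (0.013 + 0.34²/2)·1] / 0.3400 = [-0.0023 + 0.0708] / 0.3400 = 0.2016 → 0.20
d₂ = d₁ − σ√T = 0.2016 − 0.3400 = -0.1384 → -0.14
e^(−rT) = e^(−0.013·1) = 0.9871
P = 444·0.9871·N(0.14) − 443·N(-0.20) = 444·0.9871·0.5557 − 443·0.4207 = 243.5480 − 186.3701 = 57.1779

$57.18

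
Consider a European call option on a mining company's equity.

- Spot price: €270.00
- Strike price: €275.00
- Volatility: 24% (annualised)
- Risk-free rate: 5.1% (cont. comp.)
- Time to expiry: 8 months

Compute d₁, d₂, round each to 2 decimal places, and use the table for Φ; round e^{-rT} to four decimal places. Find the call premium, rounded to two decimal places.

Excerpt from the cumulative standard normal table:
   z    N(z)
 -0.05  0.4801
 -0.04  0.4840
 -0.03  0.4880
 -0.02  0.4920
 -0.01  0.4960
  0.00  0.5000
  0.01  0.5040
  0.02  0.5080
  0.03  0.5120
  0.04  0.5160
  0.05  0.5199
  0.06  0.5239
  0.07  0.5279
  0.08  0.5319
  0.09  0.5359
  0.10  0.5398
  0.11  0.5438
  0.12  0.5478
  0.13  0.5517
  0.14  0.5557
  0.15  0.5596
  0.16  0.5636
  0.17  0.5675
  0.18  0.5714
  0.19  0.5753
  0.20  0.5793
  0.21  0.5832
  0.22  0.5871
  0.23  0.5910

€23.50

T = 0.6667;  σ√T = 0.1960
d₁ = [ln(270/275) + (0.051 + 0.24²/2)·0.6667] / 0.1960 = [-0.0183 + 0.0532] / 0.1960 = 0.1778 → 0.18
d₂ = d₁ − σ√T = 0.1778 − 0.1960 = -0.0181 → -0.02
exp(−rT) = exp(−0.051·0.6667) = 0.9666
C = 270·N(0.18) − 275·0.9666·N(-0.02) = 270·0.5714 − 275·0.9666·0.4920 = 154.2780 − 130.7810 = 23.4970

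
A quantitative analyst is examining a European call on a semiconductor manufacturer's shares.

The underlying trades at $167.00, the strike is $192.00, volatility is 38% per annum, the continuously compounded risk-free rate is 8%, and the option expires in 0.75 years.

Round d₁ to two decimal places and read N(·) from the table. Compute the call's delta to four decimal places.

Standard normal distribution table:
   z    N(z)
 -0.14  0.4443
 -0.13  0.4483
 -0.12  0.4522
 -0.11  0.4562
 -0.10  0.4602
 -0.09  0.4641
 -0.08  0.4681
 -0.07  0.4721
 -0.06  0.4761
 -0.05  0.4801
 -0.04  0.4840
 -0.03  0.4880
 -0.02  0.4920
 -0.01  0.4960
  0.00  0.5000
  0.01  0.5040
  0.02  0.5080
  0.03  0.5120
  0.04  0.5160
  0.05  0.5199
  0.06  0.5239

0.4681

T = 0.75;  σ√T = 0.3291
ln(S/K) + (r + σ²/2)T = ln(167/192) + (0.08 + 0.38²/2)·0.75 = -0.1395 + 0.1142 = -0.0254
d₁ = -0.0254 / 0.3291 = -0.0770 → -0.08
N(d₁) = N(-0.08) = 0.4681
Δ_call = N(d₁) = 0.4681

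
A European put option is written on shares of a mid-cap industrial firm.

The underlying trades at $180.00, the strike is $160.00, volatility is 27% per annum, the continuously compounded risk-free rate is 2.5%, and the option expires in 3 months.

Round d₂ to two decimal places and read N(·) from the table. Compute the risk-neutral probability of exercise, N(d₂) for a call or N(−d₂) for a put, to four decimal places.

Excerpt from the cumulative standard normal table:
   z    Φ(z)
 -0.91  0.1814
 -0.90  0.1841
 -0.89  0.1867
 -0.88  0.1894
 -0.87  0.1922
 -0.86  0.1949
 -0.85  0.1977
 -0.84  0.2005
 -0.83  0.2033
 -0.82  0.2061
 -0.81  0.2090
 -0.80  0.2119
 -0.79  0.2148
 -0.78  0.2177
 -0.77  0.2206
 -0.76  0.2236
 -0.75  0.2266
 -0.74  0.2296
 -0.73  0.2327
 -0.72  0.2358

0.1977

σ√T = 0.27 × 0.5000 = 0.1350
d₁ = [ln(180/160) + (0.025 + ½·0.27²)·0.25] / (σ√T) = (0.1178 + 0.0154) / 0.1350 = 0.9863 ≈ 0.99
d₂ = 0.9863 − 0.1350 = 0.8513 ≈ 0.85
Pr(exercise) under Q = N(−d₂) = N(-0.85) = 0.1977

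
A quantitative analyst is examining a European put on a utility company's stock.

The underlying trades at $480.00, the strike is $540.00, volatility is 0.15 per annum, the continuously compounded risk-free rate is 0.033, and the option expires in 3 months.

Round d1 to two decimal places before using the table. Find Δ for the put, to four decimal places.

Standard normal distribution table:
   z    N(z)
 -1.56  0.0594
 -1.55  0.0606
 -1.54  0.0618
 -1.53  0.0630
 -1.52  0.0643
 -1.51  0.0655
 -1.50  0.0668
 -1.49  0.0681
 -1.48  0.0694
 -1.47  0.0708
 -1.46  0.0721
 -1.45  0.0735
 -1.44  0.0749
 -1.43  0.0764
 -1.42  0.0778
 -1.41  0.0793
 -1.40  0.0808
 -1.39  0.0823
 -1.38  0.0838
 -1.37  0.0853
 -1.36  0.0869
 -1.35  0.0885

T = 0.25;  σ√T = 0.0750
d₁ = [ln(480/540) + (0.033 + ½·0.15²)·0.25] / (σ√T) = (-0.1178 + 0.0111) / 0.0750 = -1.4229 → -1.42
N(d₁) = N(-1.42) = 0.0778
Δ_put = N(d₁) − 1 = 0.0778 − 1 = -0.9222

-0.9222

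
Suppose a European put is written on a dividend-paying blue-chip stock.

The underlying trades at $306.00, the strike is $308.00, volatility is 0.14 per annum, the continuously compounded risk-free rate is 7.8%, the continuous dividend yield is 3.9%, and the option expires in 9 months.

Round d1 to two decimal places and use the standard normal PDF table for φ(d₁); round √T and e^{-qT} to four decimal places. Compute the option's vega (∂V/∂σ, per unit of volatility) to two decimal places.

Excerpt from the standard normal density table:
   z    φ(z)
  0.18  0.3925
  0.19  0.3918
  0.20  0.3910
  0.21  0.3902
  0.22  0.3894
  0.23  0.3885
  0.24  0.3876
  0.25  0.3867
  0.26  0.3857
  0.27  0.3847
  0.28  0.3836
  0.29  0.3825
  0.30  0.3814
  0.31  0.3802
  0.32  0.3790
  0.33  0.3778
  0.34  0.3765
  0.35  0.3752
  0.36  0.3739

99.52

T = 0.75;  σ√T = 0.1212
d₁ = [ln(306/308) + (0.078 − 0.039 + 0.14²/2)·0.75] / 0.1212 = [-0.0065 + 0.0366] / 0.1212 = 0.2481 → 0.25
√T = √0.75 = 0.8660
φ(d₁) = φ(0.25) = 0.3867
e^(−qT) = e^(−0.039·0.75) = 0.9712
vega = S·e^(−qT)·φ(d₁)·√T = 306·0.9712·0.3867·0.8660 = 99.5227
(Call and put vega coincide under Black-Scholes.)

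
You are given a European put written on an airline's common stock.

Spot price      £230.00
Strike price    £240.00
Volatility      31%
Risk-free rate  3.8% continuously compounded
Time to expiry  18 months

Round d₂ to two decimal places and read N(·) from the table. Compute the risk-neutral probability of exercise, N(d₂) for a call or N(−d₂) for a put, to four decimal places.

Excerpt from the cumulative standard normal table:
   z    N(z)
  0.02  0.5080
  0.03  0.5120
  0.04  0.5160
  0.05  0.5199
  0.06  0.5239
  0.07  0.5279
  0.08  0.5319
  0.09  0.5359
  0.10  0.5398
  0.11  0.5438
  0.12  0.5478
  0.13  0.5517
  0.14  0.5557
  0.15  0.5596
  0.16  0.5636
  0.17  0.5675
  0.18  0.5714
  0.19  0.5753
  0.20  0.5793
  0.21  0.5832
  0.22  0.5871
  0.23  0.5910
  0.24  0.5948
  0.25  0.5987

σ√T = 0.31·√1.5 = 0.3797
d₁ = [ln(230/240) + (0.038 + 0.31²/2)·1.5] / 0.3797 = [-0.0426 + 0.1291] / 0.3797 = 0.2279 ≈ 0.23
d₂ = d₁ − σ√T = 0.2279 − 0.3797 = -0.1518 ≈ -0.15
Risk-neutral Pr[S_T < K] = N(−d₂) = N(0.15) = 0.5596

0.5596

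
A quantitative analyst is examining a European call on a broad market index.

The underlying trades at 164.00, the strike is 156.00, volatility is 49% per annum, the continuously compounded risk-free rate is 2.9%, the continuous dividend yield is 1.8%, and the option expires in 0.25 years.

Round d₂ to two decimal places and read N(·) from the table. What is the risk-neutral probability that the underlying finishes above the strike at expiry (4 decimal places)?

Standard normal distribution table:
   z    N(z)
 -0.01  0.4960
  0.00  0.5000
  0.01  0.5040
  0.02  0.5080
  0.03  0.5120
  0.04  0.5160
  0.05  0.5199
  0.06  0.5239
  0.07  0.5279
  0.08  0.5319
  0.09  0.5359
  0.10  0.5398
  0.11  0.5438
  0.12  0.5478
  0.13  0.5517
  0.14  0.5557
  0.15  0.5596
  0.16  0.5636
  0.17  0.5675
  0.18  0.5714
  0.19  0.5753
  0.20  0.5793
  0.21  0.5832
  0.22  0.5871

T = 0.25;  σ√T = 0.2450
d₁ = [ln(164/156) + (0.029 − 0.018 + 0.49²/2)·0.25] / 0.2450 = [0.0500 + 0.0328] / 0.2450 = 0.3378 ≈ 0.34
d₂ = d₁ − σ√T = 0.3378 − 0.2450 = 0.0928 ≈ 0.09
Risk-neutral Pr[S_T > K] = N(d₂) = N(0.09) = 0.5359

0.5359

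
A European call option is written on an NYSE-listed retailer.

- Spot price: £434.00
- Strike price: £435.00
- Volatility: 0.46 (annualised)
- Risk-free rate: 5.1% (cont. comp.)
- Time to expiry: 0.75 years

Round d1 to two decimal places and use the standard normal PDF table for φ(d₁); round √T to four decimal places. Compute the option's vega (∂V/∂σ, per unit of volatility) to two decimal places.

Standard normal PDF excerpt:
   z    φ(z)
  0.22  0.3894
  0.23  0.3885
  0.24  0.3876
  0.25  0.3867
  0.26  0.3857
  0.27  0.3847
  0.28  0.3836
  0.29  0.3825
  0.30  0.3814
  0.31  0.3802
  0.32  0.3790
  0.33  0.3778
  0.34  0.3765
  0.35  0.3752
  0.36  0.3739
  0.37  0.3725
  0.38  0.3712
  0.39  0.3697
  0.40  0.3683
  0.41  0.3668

σ√T = 0.46 × 0.8660 = 0.3984
d₁ = [ln(434/435) + (0.051 + ½·0.46²)·0.75] / (σ√T) = (-0.0023 + 0.1176) / 0.3984 = 0.2894 which rounds to 0.29
√T = √0.75 = 0.8660
φ(d₁) = φ(0.29) = 0.3825
vega = S·φ(d₁)·√T = 434·0.3825·0.8660 = 143.7603
(The put has the same vega.)

143.76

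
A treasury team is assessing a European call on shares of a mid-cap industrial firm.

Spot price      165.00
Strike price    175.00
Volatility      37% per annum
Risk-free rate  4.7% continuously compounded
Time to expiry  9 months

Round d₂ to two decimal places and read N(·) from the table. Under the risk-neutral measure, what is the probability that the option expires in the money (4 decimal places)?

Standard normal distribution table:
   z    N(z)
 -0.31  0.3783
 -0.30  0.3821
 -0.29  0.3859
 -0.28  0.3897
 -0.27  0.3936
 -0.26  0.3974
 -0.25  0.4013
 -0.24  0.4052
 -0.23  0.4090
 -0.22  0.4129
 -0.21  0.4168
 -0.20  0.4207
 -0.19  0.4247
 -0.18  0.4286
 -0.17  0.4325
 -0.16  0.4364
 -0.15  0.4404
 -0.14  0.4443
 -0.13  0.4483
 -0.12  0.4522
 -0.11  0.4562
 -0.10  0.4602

0.4090

σ√T = 0.37 × 0.8660 = 0.3204
d₁ = [ln(165/175) + (0.047 + 0.37²/2)·0.75] / 0.3204 = [-0.0588 + 0.0866] / 0.3204 = 0.0866 which rounds to 0.09
d₂ = d₁ − σ√T = 0.0866 − 0.3204 = -0.2338 which rounds to -0.23
Pr(exercise) under Q = N(d₂) = 0.4090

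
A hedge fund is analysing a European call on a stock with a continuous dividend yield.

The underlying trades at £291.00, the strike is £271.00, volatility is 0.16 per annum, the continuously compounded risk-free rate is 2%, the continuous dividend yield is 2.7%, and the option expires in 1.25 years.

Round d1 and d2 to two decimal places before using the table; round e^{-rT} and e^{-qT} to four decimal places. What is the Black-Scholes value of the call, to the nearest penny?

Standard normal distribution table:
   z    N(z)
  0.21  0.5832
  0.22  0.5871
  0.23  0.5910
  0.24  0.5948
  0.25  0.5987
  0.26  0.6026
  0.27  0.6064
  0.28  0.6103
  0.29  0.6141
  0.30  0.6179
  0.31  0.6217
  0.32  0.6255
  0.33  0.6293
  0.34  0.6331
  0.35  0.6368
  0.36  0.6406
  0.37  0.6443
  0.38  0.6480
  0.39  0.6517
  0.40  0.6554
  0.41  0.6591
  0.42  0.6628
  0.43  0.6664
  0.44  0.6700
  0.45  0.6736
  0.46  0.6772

T = 1.25;  σ√T = 0.1789
d₁ = [ln(291/271) + (0.02 − 0.027 + 0.16²/2)·1.25] / 0.1789 = [0.0712 + 0.0073] / 0.1789 = 0.4386 which rounds to 0.44
d₂ = d₁ − σ√T = 0.4386 − 0.1789 = 0.2597 which rounds to 0.26
exp(−qT) = exp(−0.027·1.25) = 0.9668;  exp(−rT) = exp(−0.02·1.25) = 0.9753
C = 291·0.9668·N(0.44) − 271·0.9753·N(0.26) = 291·0.9668·0.6700 − 271·0.9753·0.6026 = 188.4970 − 159.2710 = 29.2260

£29.23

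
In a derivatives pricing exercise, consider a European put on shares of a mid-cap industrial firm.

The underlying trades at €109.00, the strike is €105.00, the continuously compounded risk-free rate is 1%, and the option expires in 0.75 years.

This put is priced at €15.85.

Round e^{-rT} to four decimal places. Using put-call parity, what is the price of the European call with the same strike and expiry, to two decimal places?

€20.64

e^(−rT) = e^(−0.01·0.75) = 0.9925
Put-call parity: C − P = S − K·e^(−rT) = 109 − 105·0.9925 = 109 − 104.2125 = 4.7875
C = P + (C − P) = 15.85 + (4.7875) = 20.6375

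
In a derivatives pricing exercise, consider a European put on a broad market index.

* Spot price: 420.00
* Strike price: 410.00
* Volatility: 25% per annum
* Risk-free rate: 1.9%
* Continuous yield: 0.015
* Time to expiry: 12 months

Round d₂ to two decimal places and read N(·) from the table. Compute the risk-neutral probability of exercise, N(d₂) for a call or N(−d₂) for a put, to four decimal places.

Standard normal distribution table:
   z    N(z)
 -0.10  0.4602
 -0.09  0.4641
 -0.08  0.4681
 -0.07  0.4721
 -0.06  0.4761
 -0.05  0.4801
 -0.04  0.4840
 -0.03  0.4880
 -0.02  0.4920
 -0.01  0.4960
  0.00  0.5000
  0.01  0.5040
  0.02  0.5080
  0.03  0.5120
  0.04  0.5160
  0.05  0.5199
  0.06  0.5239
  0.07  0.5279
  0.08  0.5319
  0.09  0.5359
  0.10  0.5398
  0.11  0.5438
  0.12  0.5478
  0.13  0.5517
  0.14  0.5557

σ√T = 0.25·√1 = 0.2500
d₁ = [ln(420/410) + (0.019 − 0.015 + 0.25²/2)·1] / 0.2500 = [0.0241 + 0.0353] / 0.2500 = 0.2374 ⇒ 0.24
d₂ = d₁ − σ√T = 0.2374 − 0.2500 = -0.0126 ⇒ -0.01
Risk-neutral Pr[S_T < K] = N(−d₂) = N(0.01) = 0.5040

0.5040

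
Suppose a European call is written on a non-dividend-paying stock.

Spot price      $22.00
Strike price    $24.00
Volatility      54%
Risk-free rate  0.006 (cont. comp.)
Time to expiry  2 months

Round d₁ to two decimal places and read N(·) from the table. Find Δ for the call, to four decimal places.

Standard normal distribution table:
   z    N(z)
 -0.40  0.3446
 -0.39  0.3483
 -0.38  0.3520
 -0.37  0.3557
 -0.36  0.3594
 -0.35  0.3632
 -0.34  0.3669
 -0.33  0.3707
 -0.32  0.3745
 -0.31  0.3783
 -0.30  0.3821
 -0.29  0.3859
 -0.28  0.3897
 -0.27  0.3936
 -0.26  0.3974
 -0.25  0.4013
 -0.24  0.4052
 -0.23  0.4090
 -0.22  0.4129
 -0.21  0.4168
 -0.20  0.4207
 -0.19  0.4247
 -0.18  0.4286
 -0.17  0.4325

σ√T = 0.54 × 0.4082 = 0.2205
d₁ = [ln(22/24) + (0.006 + 0.54²/2)·0.1667] / 0.2205 = [-0.0870 + 0.0253] / 0.2205 = -0.2799 → -0.28
N(d₁) = N(-0.28) = 0.3897
Δ_call = N(d₁) = 0.3897

0.3897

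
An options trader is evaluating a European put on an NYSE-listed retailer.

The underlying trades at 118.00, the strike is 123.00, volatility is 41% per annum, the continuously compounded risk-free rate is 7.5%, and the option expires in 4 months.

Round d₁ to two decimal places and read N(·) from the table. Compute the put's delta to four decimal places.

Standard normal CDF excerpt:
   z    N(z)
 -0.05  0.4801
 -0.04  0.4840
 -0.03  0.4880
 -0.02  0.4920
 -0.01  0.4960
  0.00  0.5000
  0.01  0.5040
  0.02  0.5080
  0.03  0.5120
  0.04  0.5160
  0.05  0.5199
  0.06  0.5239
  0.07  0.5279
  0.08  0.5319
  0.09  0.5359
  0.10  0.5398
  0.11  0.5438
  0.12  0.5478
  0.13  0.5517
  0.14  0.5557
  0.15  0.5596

-0.4801

T = 0.3333;  σ√T = 0.2367
d₁ = [ln(118/123) + (0.075 + ½·0.41²)·0.3333] / (σ√T) = (-0.0415 + 0.0530) / 0.2367 = 0.0487 ≈ 0.05
N(d₁) = N(0.05) = 0.5199
Δ_put = N(d₁) − 1 = 0.5199 − 1 = -0.4801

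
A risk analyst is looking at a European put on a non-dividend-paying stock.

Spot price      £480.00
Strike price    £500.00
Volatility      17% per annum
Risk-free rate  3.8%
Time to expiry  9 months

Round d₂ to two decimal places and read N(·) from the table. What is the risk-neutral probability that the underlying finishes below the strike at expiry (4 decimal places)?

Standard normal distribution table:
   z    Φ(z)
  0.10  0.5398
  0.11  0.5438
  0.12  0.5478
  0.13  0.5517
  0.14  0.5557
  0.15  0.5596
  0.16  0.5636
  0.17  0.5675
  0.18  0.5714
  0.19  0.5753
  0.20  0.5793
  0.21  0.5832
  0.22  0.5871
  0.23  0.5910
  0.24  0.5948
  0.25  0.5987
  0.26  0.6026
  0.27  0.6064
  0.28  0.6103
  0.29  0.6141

T = 0.75;  σ√T = 0.1472
d₁ = [ln(480/500) + (0.038 + 0.17²/2)·0.75] / 0.1472 = [-0.0408 + 0.0393] / 0.1472 = -0.0101 which rounds to -0.01
d₂ = d₁ − σ√T = -0.0101 − 0.1472 = -0.1573 which rounds to -0.16
Risk-neutral Pr[S_T < K] = N(−d₂) = N(0.16) = 0.5636

0.5636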